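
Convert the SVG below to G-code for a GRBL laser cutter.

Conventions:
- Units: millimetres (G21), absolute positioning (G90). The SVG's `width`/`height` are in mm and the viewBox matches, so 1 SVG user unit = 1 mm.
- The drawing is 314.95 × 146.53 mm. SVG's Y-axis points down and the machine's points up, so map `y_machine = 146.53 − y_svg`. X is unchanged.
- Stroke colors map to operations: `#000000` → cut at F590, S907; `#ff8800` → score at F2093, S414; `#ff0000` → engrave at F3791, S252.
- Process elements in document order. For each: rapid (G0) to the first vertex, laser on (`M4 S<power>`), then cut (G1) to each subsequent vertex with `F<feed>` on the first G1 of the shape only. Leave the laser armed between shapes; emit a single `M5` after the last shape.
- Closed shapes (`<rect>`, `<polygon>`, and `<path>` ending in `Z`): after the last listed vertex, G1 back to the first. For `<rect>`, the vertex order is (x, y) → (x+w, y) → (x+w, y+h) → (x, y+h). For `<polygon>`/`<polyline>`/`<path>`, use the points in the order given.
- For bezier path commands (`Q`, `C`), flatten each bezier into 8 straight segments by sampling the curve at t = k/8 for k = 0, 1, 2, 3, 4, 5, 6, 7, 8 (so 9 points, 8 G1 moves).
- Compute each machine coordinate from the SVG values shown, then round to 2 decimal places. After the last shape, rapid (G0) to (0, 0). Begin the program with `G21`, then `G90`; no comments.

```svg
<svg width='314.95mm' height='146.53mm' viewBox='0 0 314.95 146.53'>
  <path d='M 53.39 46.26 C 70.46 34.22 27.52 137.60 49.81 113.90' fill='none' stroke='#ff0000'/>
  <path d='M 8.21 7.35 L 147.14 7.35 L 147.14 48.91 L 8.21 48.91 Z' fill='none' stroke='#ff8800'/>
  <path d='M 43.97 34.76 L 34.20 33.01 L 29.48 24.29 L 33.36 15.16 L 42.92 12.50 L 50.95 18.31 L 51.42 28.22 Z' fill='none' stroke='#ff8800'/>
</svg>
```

G21
G90
G0 X53.39 Y100.27
M4 S252
G1 X57.22 Y99.85 F3791
G1 X56.90 Y91.45
G1 X53.88 Y77.91
G1 X49.64 Y62.08
G1 X45.65 Y46.79
G1 X43.37 Y34.89
G1 X44.26 Y29.23
G1 X49.81 Y32.63
G0 X8.21 Y139.18
M4 S414
G1 X147.14 Y139.18 F2093
G1 X147.14 Y97.62
G1 X8.21 Y97.62
G1 X8.21 Y139.18
G0 X43.97 Y111.77
M4 S414
G1 X34.20 Y113.52 F2093
G1 X29.48 Y122.24
G1 X33.36 Y131.37
G1 X42.92 Y134.03
G1 X50.95 Y128.22
G1 X51.42 Y118.31
G1 X43.97 Y111.77
M5
G0 X0.00 Y0.00

1 u = 1 mm; y_m = 146.53 − y.

[1] `<path>` cubic bezier, #ff0000→engrave S252 F3791: (53.39,100.27) → (57.22,99.85) → (56.90,91.45) → (53.88,77.91) → (49.64,62.08) → (45.65,46.79) → (43.37,34.89) → (44.26,29.23) → (49.81,32.63)

[2] `<path>` rectangle, #ff8800→score S414 F2093: (8.21,139.18) → (147.14,139.18) → (147.14,97.62) → (8.21,97.62) → (8.21,139.18) (closed)

[3] `<path>` regular polygon, #ff8800→score S414 F2093: (43.97,111.77) → (34.20,113.52) → (29.48,122.24) → (33.36,131.37) → (42.92,134.03) → (50.95,128.22) → (51.42,118.31) → (43.97,111.77) (closed)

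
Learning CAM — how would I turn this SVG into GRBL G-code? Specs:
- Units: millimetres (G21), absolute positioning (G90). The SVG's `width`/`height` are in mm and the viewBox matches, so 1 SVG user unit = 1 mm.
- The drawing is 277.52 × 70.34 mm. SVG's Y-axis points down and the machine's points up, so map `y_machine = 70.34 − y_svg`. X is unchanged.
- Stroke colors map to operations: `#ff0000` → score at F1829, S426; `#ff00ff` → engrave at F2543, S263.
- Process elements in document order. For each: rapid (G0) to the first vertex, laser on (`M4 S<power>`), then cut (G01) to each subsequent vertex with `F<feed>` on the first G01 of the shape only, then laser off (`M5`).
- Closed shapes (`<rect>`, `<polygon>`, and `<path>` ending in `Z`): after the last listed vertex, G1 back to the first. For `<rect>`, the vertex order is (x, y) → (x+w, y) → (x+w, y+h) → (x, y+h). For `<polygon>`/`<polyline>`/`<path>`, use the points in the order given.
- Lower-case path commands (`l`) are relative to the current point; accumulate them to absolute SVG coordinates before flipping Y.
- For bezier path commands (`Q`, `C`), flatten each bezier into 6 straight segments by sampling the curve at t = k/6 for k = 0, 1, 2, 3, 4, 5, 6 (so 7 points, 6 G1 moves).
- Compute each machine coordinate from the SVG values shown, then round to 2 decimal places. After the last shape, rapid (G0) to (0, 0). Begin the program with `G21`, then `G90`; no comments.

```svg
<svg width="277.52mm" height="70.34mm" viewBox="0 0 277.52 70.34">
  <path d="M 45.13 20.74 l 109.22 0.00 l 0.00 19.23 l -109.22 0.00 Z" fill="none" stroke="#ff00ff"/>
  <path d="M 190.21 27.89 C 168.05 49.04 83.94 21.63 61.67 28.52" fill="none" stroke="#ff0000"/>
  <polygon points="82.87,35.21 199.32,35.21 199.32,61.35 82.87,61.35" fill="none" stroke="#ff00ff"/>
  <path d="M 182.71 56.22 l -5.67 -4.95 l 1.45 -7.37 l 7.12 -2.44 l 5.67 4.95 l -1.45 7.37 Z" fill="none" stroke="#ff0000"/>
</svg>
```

G21
G90
G0 X45.13 Y49.60
M4 S263
G01 X154.35 Y49.60 F2543
G01 X154.35 Y30.37
G01 X45.13 Y30.37
G01 X45.13 Y49.60
M5
G0 X190.21 Y42.45
M4 S426
G01 X174.54 Y35.54 F1829
G01 X151.98 Y34.42
G01 X125.98 Y36.79
G01 X99.97 Y40.35
G01 X77.39 Y42.79
G01 X61.67 Y41.82
M5
G0 X82.87 Y35.13
M4 S263
G01 X199.32 Y35.13 F2543
G01 X199.32 Y8.99
G01 X82.87 Y8.99
G01 X82.87 Y35.13
M5
G0 X182.71 Y14.12
M4 S426
G01 X177.04 Y19.07 F1829
G01 X178.49 Y26.44
G01 X185.61 Y28.88
G01 X191.28 Y23.93
G01 X189.83 Y16.56
G01 X182.71 Y14.12
M5
G0 X0.00 Y0.00

1 u = 1 mm; y_m = 70.34 − y.

[1] `<path>` rectangle, #ff00ff→engrave S263 F2543: (45.13,49.60) → (154.35,49.60) → (154.35,30.37) → (45.13,30.37) → (45.13,49.60) (closed)

[2] `<path>` cubic bezier, #ff0000→score S426 F1829: (190.21,42.45) → (174.54,35.54) → (151.98,34.42) → (125.98,36.79) → (99.97,40.35) → (77.39,42.79) → (61.67,41.82)

[3] `<polygon>` rectangle, #ff00ff→engrave S263 F2543: (82.87,35.13) → (199.32,35.13) → (199.32,8.99) → (82.87,8.99) → (82.87,35.13) (closed)

[4] `<path>` regular polygon, #ff0000→score S426 F1829: (182.71,14.12) → (177.04,19.07) → (178.49,26.44) → (185.61,28.88) → (191.28,23.93) → (189.83,16.56) → (182.71,14.12) (closed)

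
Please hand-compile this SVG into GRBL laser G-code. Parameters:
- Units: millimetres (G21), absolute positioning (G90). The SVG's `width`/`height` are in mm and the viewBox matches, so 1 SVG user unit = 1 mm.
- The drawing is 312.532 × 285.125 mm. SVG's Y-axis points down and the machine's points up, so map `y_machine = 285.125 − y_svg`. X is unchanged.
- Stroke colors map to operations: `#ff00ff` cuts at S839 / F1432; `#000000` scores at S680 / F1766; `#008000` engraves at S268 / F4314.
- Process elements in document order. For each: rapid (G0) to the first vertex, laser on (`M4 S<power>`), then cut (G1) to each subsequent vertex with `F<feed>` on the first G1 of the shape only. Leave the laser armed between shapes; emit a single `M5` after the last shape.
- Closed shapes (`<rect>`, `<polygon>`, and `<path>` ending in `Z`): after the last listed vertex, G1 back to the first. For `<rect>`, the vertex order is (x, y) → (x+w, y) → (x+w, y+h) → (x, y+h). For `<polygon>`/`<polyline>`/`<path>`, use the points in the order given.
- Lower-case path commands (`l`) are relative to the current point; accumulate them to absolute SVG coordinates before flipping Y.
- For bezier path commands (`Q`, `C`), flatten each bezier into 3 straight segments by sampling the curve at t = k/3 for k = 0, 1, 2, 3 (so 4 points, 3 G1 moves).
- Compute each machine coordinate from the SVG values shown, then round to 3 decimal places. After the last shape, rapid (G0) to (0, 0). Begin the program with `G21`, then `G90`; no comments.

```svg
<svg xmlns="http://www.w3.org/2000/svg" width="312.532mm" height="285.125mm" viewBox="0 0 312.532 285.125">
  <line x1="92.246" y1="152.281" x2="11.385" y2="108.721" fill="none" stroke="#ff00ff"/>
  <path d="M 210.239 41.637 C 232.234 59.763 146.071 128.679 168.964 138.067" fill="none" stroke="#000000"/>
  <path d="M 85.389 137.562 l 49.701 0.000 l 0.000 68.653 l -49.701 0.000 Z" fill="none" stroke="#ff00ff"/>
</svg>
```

1 u = 1 mm; y_m = 285.125 − y.

[1] `<line>` line segment, #ff00ff→cut S839 F1432: (92.246,132.844) → (11.385,176.404)

[2] `<path>` cubic bezier, #000000→score S680 F1766: (210.239,243.488) → (204.226,212.518) → (174.378,172.203) → (168.964,147.058)

[3] `<path>` rectangle, #ff00ff→cut S839 F1432: (85.389,147.563) → (135.090,147.563) → (135.090,78.910) → (85.389,78.910) → (85.389,147.563) (closed)

G21
G90
G0 X92.246 Y132.844
M4 S839
G1 X11.385 Y176.404 F1432
G0 X210.239 Y243.488
M4 S680
G1 X204.226 Y212.518 F1766
G1 X174.378 Y172.203
G1 X168.964 Y147.058
G0 X85.389 Y147.563
M4 S839
G1 X135.090 Y147.563 F1432
G1 X135.090 Y78.910
G1 X85.389 Y78.910
G1 X85.389 Y147.563
M5
G0 X0.000 Y0.000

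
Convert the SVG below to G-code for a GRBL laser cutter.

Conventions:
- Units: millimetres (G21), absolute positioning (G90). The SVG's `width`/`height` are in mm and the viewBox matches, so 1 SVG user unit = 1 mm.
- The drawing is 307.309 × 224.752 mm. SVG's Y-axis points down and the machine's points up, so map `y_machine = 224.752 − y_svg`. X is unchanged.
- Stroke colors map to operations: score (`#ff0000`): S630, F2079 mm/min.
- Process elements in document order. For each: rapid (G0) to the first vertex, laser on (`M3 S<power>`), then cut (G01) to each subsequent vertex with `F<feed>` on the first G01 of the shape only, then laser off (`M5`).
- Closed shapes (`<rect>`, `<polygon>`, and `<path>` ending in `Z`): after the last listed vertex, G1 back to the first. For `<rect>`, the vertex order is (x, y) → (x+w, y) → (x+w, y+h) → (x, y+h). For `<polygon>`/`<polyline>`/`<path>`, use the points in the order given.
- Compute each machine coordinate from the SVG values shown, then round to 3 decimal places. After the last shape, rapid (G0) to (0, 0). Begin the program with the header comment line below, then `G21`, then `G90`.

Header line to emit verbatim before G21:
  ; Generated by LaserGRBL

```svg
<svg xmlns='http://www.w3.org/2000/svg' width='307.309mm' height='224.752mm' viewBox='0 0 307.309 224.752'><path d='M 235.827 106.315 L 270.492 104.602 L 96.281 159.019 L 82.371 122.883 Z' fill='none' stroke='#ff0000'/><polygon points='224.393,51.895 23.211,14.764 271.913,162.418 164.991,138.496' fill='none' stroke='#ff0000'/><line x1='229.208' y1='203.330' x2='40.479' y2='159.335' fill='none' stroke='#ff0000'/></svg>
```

; Generated by LaserGRBL
G21
G90
G0 X235.827 Y118.437
M3 S630
G01 X270.492 Y120.150 F2079
G01 X96.281 Y65.733
G01 X82.371 Y101.869
G01 X235.827 Y118.437
M5
G0 X224.393 Y172.857
M3 S630
G01 X23.211 Y209.988 F2079
G01 X271.913 Y62.334
G01 X164.991 Y86.256
G01 X224.393 Y172.857
M5
G0 X229.208 Y21.422
M3 S630
G01 X40.479 Y65.417 F2079
M5
G0 X0.000 Y0.000

1 u = 1 mm; y_m = 224.752 − y.

[1] `<path>` closed polygon, #ff0000→score S630 F2079: (235.827,118.437) → (270.492,120.150) → (96.281,65.733) → (82.371,101.869) → (235.827,118.437) (closed)

[2] `<polygon>` closed polygon, #ff0000→score S630 F2079: (224.393,172.857) → (23.211,209.988) → (271.913,62.334) → (164.991,86.256) → (224.393,172.857) (closed)

[3] `<line>` line segment, #ff0000→score S630 F2079: (229.208,21.422) → (40.479,65.417)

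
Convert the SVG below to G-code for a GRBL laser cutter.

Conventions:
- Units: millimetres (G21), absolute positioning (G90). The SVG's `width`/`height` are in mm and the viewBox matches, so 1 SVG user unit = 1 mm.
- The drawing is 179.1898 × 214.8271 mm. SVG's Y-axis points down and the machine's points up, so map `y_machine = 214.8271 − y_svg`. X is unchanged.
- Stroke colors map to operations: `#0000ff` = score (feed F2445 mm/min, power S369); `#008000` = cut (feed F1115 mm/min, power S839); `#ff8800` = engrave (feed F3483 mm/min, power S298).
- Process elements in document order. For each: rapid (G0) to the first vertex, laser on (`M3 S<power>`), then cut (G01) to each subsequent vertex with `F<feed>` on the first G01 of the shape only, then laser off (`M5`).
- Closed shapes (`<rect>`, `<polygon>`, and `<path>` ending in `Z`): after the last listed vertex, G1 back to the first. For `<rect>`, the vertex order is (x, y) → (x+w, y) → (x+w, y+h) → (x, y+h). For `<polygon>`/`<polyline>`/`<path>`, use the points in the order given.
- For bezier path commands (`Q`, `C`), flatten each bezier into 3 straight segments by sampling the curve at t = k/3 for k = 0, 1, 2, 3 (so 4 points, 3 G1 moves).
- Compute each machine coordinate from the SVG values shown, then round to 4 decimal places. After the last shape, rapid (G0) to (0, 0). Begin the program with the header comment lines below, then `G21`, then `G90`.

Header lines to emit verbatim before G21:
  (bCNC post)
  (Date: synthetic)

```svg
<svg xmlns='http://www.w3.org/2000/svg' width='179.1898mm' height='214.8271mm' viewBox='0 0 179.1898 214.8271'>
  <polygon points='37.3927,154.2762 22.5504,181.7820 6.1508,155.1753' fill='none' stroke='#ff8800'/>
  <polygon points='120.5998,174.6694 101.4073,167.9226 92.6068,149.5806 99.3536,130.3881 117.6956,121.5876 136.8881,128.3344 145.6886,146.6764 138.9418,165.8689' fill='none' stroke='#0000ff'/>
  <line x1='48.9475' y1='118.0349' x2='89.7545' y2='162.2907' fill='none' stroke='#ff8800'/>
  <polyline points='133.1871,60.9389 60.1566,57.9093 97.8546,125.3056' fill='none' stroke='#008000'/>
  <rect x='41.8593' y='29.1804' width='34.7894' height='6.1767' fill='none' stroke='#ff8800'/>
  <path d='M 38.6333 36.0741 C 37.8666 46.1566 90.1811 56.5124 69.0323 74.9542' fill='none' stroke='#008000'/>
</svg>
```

(bCNC post)
(Date: synthetic)
G21
G90
G0 X37.3927 Y60.5509
M3 S298
G01 X22.5504 Y33.0451 F3483
G01 X6.1508 Y59.6518
G01 X37.3927 Y60.5509
M5
G0 X120.5998 Y40.1577
M3 S369
G01 X101.4073 Y46.9045 F2445
G01 X92.6068 Y65.2465
G01 X99.3536 Y84.4390
G01 X117.6956 Y93.2395
G01 X136.8881 Y86.4927
G01 X145.6886 Y68.1507
G01 X138.9418 Y48.9582
G01 X120.5998 Y40.1577
M5
G0 X48.9475 Y96.7922
M3 S298
G01 X89.7545 Y52.5364 F3483
M5
G0 X133.1871 Y153.8882
M3 S839
G01 X60.1566 Y156.9178 F1115
G01 X97.8546 Y89.5215
M5
G0 X41.8593 Y185.6467
M3 S298
G01 X76.6487 Y185.6467 F3483
G01 X76.6487 Y179.4700
G01 X41.8593 Y179.4700
G01 X41.8593 Y185.6467
M5
G0 X38.6333 Y178.7530
M3 S839
G01 X50.8735 Y168.2900 F1115
G01 X70.3802 Y155.9087
G01 X69.0323 Y139.8729
M5
G0 X0.0000 Y0.0000

viewBox `0 0 179.1898 214.8271` with mm width/height → 1 unit = 1 mm. Flip: y_m = 214.8271 − y_svg.

**Shape 1** — `<polygon>` regular polygon, stroke `#ff8800` → engrave (S298, F3483). Machine vertices: (37.3927,60.5509) → (22.5504,33.0451) → (6.1508,59.6518) → (37.3927,60.5509). Closed: final G1 returns to the first vertex.

**Shape 2** — `<polygon>` regular polygon, stroke `#0000ff` → score (S369, F2445). Machine vertices: (120.5998,40.1577) → (101.4073,46.9045) → (92.6068,65.2465) → (99.3536,84.4390) → (117.6956,93.2395) → (136.8881,86.4927) → (145.6886,68.1507) → (138.9418,48.9582) → (120.5998,40.1577). Closed: final G1 returns to the first vertex.

**Shape 3** — `<line>` line segment, stroke `#ff8800` → engrave (S298, F3483). Machine vertices: (48.9475,96.7922) → (89.7545,52.5364). Open path.

**Shape 4** — `<polyline>` open polyline, stroke `#008000` → cut (S839, F1115). Machine vertices: (133.1871,153.8882) → (60.1566,156.9178) → (97.8546,89.5215). Open path.

**Shape 5** — `<rect>` rectangle, stroke `#ff8800` → engrave (S298, F3483). Machine vertices: (41.8593,185.6467) → (76.6487,185.6467) → (76.6487,179.4700) → (41.8593,179.4700) → (41.8593,185.6467). Closed: final G1 returns to the first vertex.

**Shape 6** — `<path>` cubic bezier, stroke `#008000` → cut (S839, F1115). Control points (SVG): P0=(38.6333,36.0741), P1=(37.8666,46.1566), P2=(90.1811,56.5124), P3=(69.0323,74.9542); sampled at t=k/3. Machine vertices: (38.6333,178.7530) → (50.8735,168.2900) → (70.3802,155.9087) → (69.0323,139.8729). Open path.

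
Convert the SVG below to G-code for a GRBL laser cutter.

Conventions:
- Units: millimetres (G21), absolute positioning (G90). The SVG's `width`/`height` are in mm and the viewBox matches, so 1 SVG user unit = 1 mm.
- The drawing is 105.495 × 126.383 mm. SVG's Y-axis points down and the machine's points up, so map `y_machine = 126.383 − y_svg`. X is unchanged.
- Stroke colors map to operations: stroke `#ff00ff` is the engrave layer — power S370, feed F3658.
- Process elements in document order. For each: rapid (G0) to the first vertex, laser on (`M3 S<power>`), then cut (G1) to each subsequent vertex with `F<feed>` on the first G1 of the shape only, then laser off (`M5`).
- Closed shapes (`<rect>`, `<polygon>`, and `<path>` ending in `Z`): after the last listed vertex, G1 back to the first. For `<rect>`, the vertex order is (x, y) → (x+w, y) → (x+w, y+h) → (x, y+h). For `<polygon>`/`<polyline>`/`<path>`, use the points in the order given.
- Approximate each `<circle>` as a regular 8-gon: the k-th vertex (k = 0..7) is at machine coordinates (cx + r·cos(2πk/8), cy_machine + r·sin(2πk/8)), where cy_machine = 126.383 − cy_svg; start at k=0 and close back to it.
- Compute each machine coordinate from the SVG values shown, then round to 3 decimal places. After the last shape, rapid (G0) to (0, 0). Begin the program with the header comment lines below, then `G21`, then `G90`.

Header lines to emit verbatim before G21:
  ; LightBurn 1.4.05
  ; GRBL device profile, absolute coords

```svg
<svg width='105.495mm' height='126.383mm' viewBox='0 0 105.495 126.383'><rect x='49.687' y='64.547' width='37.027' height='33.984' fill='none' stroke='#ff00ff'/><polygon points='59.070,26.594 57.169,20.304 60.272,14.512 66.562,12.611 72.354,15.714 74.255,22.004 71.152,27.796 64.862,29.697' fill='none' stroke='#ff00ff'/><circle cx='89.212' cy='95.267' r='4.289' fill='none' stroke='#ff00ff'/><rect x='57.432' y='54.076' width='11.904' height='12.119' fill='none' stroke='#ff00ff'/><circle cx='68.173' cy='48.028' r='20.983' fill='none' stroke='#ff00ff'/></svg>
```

viewBox `0 0 105.495 126.383` with mm width/height → 1 unit = 1 mm. Flip: y_m = 126.383 − y_svg.

**Shape 1** — `<rect>` rectangle, stroke `#ff00ff` → engrave (S370, F3658). Machine vertices: (49.687,61.836) → (86.714,61.836) → (86.714,27.852) → (49.687,27.852) → (49.687,61.836). Closed: final G1 returns to the first vertex.

**Shape 2** — `<polygon>` regular polygon, stroke `#ff00ff` → engrave (S370, F3658). Machine vertices: (59.070,99.789) → (57.169,106.079) → (60.272,111.871) → (66.562,113.772) → (72.354,110.669) → (74.255,104.379) → (71.152,98.587) → (64.862,96.686) → (59.070,99.789). Closed: final G1 returns to the first vertex.

**Shape 3** — `<circle>` circle, stroke `#ff00ff` → engrave (S370, F3658). Machine vertices: (93.501,31.116) → (92.245,34.149) → (89.212,35.405) → (86.179,34.149) → (84.923,31.116) → (86.179,28.083) → (89.212,26.827) → (92.245,28.083) → (93.501,31.116). Closed: final G1 returns to the first vertex.

**Shape 4** — `<rect>` rectangle, stroke `#ff00ff` → engrave (S370, F3658). Machine vertices: (57.432,72.307) → (69.336,72.307) → (69.336,60.188) → (57.432,60.188) → (57.432,72.307). Closed: final G1 returns to the first vertex.

**Shape 5** — `<circle>` circle, stroke `#ff00ff` → engrave (S370, F3658). Machine vertices: (89.156,78.355) → (83.010,93.192) → (68.173,99.338) → (53.336,93.192) → (47.190,78.355) → (53.336,63.518) → (68.173,57.372) → (83.010,63.518) → (89.156,78.355). Closed: final G1 returns to the first vertex.

; LightBurn 1.4.05
; GRBL device profile, absolute coords
G21
G90
G0 X49.687 Y61.836
M3 S370
G1 X86.714 Y61.836 F3658
G1 X86.714 Y27.852
G1 X49.687 Y27.852
G1 X49.687 Y61.836
M5
G0 X59.070 Y99.789
M3 S370
G1 X57.169 Y106.079 F3658
G1 X60.272 Y111.871
G1 X66.562 Y113.772
G1 X72.354 Y110.669
G1 X74.255 Y104.379
G1 X71.152 Y98.587
G1 X64.862 Y96.686
G1 X59.070 Y99.789
M5
G0 X93.501 Y31.116
M3 S370
G1 X92.245 Y34.149 F3658
G1 X89.212 Y35.405
G1 X86.179 Y34.149
G1 X84.923 Y31.116
G1 X86.179 Y28.083
G1 X89.212 Y26.827
G1 X92.245 Y28.083
G1 X93.501 Y31.116
M5
G0 X57.432 Y72.307
M3 S370
G1 X69.336 Y72.307 F3658
G1 X69.336 Y60.188
G1 X57.432 Y60.188
G1 X57.432 Y72.307
M5
G0 X89.156 Y78.355
M3 S370
G1 X83.010 Y93.192 F3658
G1 X68.173 Y99.338
G1 X53.336 Y93.192
G1 X47.190 Y78.355
G1 X53.336 Y63.518
G1 X68.173 Y57.372
G1 X83.010 Y63.518
G1 X89.156 Y78.355
M5
G0 X0.000 Y0.000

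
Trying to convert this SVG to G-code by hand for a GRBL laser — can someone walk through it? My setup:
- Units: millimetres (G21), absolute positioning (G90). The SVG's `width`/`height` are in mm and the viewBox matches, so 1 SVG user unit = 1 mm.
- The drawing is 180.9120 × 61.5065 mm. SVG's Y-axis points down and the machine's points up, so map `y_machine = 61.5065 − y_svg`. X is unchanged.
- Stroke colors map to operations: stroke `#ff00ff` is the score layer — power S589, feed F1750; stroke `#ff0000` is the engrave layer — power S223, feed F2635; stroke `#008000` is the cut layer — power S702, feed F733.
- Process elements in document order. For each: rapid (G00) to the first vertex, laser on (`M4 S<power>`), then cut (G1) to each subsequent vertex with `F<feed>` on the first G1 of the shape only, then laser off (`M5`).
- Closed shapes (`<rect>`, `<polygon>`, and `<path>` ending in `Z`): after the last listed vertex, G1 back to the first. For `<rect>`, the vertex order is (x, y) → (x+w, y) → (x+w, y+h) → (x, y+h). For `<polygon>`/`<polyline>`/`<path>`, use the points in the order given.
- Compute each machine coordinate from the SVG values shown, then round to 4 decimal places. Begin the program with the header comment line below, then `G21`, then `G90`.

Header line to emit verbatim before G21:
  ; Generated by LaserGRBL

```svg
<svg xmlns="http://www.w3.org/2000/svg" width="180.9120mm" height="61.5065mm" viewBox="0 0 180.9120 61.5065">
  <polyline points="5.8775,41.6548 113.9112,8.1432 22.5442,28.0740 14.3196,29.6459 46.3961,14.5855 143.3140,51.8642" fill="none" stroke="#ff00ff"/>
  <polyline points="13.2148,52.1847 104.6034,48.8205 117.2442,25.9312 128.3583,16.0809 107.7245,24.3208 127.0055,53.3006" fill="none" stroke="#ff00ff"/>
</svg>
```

viewBox `0 0 180.9120 61.5065` with mm width/height → 1 unit = 1 mm. Flip: y_m = 61.5065 − y_svg.

**Shape 1** — `<polyline>` open polyline, stroke `#ff00ff` → score (S589, F1750). Machine vertices: (5.8775,19.8517) → (113.9112,53.3633) → (22.5442,33.4325) → (14.3196,31.8606) → (46.3961,46.9210) → (143.3140,9.6423). Open path.

**Shape 2** — `<polyline>` open polyline, stroke `#ff00ff` → score (S589, F1750). Machine vertices: (13.2148,9.3218) → (104.6034,12.6860) → (117.2442,35.5753) → (128.3583,45.4256) → (107.7245,37.1857) → (127.0055,8.2059). Open path.

; Generated by LaserGRBL
G21
G90
G00 X5.8775 Y19.8517
M4 S589
G1 X113.9112 Y53.3633 F1750
G1 X22.5442 Y33.4325
G1 X14.3196 Y31.8606
G1 X46.3961 Y46.9210
G1 X143.3140 Y9.6423
M5
G00 X13.2148 Y9.3218
M4 S589
G1 X104.6034 Y12.6860 F1750
G1 X117.2442 Y35.5753
G1 X128.3583 Y45.4256
G1 X107.7245 Y37.1857
G1 X127.0055 Y8.2059
M5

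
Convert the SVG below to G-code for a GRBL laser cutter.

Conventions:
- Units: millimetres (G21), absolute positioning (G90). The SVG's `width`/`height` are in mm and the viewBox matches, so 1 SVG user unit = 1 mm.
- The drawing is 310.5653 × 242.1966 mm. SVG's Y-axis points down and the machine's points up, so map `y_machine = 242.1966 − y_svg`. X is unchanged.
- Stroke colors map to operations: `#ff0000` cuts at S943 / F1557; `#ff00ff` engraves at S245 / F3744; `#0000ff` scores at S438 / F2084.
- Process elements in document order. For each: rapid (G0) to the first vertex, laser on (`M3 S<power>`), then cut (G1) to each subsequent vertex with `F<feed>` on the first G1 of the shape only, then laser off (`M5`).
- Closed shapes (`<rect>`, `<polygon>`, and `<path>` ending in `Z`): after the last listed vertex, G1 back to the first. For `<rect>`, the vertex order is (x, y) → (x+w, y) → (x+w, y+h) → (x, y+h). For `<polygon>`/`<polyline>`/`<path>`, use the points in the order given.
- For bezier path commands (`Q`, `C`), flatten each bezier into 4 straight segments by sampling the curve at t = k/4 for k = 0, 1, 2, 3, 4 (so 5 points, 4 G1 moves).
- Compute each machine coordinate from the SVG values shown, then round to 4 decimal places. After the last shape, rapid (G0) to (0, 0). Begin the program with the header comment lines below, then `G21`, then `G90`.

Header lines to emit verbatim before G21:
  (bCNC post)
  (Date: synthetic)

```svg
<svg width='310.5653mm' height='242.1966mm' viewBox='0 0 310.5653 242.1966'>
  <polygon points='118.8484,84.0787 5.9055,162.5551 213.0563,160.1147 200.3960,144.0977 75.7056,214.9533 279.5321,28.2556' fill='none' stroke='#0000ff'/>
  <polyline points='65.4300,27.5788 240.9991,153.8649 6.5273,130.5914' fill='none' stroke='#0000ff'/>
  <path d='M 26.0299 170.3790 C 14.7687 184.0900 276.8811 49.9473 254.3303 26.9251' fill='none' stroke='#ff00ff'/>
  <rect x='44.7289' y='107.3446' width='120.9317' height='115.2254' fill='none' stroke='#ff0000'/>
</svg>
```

(bCNC post)
(Date: synthetic)
G21
G90
G0 X118.8484 Y158.1179
M3 S438
G1 X5.9055 Y79.6415 F2084
G1 X213.0563 Y82.0819
G1 X200.3960 Y98.0989
G1 X75.7056 Y27.2433
G1 X279.5321 Y213.9410
G1 X118.8484 Y158.1179
M5
G0 X65.4300 Y214.6178
M3 S438
G1 X240.9991 Y88.3317 F2084
G1 X6.5273 Y111.6052
M5
G0 X26.0299 Y71.8176
M3 S245
G1 X60.1222 Y85.2104 F3744
G1 X144.4137 Y129.7696
G1 X226.5884 Y181.2162
G1 X254.3303 Y215.2715
M5
G0 X44.7289 Y134.8520
M3 S943
G1 X165.6606 Y134.8520 F1557
G1 X165.6606 Y19.6266
G1 X44.7289 Y19.6266
G1 X44.7289 Y134.8520
M5
G0 X0.0000 Y0.0000

1 u = 1 mm; y_m = 242.1966 − y.

[1] `<polygon>` closed polygon, #0000ff→score S438 F2084: (118.8484,158.1179) → (5.9055,79.6415) → (213.0563,82.0819) → (200.3960,98.0989) → (75.7056,27.2433) → (279.5321,213.9410) → (118.8484,158.1179) (closed)

[2] `<polyline>` open polyline, #0000ff→score S438 F2084: (65.4300,214.6178) → (240.9991,88.3317) → (6.5273,111.6052)

[3] `<path>` cubic bezier, #ff00ff→engrave S245 F3744: (26.0299,71.8176) → (60.1222,85.2104) → (144.4137,129.7696) → (226.5884,181.2162) → (254.3303,215.2715)

[4] `<rect>` rectangle, #ff0000→cut S943 F1557: (44.7289,134.8520) → (165.6606,134.8520) → (165.6606,19.6266) → (44.7289,19.6266) → (44.7289,134.8520) (closed)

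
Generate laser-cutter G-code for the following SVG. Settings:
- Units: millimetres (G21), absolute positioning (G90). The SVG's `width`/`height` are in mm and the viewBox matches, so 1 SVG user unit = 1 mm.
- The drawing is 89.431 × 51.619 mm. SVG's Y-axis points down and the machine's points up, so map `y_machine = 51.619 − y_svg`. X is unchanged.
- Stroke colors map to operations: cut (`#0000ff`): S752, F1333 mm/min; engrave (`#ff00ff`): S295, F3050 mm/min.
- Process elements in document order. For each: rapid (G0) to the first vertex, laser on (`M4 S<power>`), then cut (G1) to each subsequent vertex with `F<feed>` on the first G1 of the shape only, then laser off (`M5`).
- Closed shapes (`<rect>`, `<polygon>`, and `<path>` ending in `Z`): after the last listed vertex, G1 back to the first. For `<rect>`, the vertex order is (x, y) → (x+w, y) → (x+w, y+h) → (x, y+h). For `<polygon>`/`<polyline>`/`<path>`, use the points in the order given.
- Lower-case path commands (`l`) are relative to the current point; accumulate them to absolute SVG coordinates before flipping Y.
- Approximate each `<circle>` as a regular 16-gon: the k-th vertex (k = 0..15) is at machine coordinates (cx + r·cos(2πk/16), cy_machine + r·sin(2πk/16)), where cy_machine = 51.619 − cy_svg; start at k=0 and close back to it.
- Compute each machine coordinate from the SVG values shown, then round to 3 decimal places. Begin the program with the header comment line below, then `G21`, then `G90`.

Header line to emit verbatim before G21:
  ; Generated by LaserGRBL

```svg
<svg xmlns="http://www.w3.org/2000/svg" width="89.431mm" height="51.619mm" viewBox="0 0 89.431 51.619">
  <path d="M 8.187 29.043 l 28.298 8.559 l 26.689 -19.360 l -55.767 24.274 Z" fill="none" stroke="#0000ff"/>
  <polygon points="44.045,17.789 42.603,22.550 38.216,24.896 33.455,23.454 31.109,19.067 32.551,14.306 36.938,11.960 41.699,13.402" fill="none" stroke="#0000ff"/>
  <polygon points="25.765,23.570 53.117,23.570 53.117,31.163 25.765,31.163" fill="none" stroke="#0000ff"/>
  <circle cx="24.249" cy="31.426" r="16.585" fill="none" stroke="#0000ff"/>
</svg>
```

; Generated by LaserGRBL
G21
G90
G0 X8.187 Y22.576
M4 S752
G1 X36.485 Y14.017 F1333
G1 X63.174 Y33.377
G1 X7.407 Y9.103
G1 X8.187 Y22.576
M5
G0 X44.045 Y33.830
M4 S752
G1 X42.603 Y29.069 F1333
G1 X38.216 Y26.723
G1 X33.455 Y28.165
G1 X31.109 Y32.552
G1 X32.551 Y37.313
G1 X36.938 Y39.659
G1 X41.699 Y38.217
G1 X44.045 Y33.830
M5
G0 X25.765 Y28.049
M4 S752
G1 X53.117 Y28.049 F1333
G1 X53.117 Y20.456
G1 X25.765 Y20.456
G1 X25.765 Y28.049
M5
G0 X40.834 Y20.193
M4 S752
G1 X39.572 Y26.540 F1333
G1 X35.976 Y31.920
G1 X30.596 Y35.516
G1 X24.249 Y36.778
G1 X17.902 Y35.516
G1 X12.522 Y31.920
G1 X8.926 Y26.540
G1 X7.664 Y20.193
G1 X8.926 Y13.846
G1 X12.522 Y8.466
G1 X17.902 Y4.870
G1 X24.249 Y3.608
G1 X30.596 Y4.870
G1 X35.976 Y8.466
G1 X39.572 Y13.846
G1 X40.834 Y20.193
M5

viewBox `0 0 89.431 51.619` with mm width/height → 1 unit = 1 mm. Flip: y_m = 51.619 − y_svg.

**Shape 1** — `<path>` closed polygon, stroke `#0000ff` → cut (S752, F1333). Machine vertices: (8.187,22.576) → (36.485,14.017) → (63.174,33.377) → (7.407,9.103) → (8.187,22.576). Closed: final G1 returns to the first vertex.

**Shape 2** — `<polygon>` regular polygon, stroke `#0000ff` → cut (S752, F1333). Machine vertices: (44.045,33.830) → (42.603,29.069) → (38.216,26.723) → (33.455,28.165) → (31.109,32.552) → (32.551,37.313) → (36.938,39.659) → (41.699,38.217) → (44.045,33.830). Closed: final G1 returns to the first vertex.

**Shape 3** — `<polygon>` rectangle, stroke `#0000ff` → cut (S752, F1333). Machine vertices: (25.765,28.049) → (53.117,28.049) → (53.117,20.456) → (25.765,20.456) → (25.765,28.049). Closed: final G1 returns to the first vertex.

**Shape 4** — `<circle>` circle, stroke `#0000ff` → cut (S752, F1333). Machine vertices: (40.834,20.193) → (39.572,26.540) → (35.976,31.920) → (30.596,35.516) → (24.249,36.778) → (17.902,35.516) → (12.522,31.920) → (8.926,26.540) → (7.664,20.193) → (8.926,13.846) → (12.522,8.466) → (17.902,4.870) → (24.249,3.608) → (30.596,4.870) → (35.976,8.466) → (39.572,13.846) → (40.834,20.193). Closed: final G1 returns to the first vertex.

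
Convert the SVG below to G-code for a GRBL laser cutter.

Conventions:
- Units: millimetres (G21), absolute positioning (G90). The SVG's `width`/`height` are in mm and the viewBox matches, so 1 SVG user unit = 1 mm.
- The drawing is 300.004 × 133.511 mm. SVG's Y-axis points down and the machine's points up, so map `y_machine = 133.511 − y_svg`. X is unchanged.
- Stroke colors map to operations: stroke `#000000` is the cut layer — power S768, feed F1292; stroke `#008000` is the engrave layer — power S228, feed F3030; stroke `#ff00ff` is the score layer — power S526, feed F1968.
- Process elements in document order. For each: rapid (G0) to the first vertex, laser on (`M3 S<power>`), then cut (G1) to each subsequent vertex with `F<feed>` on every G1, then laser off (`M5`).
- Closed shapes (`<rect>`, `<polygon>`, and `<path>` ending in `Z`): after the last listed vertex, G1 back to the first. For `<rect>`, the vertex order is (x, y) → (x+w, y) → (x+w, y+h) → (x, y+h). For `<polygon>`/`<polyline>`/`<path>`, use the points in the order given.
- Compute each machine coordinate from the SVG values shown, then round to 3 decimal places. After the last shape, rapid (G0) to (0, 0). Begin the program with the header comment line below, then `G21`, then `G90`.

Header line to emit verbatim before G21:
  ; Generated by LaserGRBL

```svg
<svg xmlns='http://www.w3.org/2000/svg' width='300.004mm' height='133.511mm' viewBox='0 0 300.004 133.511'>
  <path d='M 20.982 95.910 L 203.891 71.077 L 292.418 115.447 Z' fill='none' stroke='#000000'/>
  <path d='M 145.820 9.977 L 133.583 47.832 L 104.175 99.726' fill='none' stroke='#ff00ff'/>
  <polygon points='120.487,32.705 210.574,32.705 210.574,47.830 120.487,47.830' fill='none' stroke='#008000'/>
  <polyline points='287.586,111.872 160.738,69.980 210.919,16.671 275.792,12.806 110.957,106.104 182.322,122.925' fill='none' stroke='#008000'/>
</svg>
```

; Generated by LaserGRBL
G21
G90
G0 X20.982 Y37.601
M3 S768
G1 X203.891 Y62.434 F1292
G1 X292.418 Y18.064 F1292
G1 X20.982 Y37.601 F1292
M5
G0 X145.820 Y123.534
M3 S526
G1 X133.583 Y85.679 F1968
G1 X104.175 Y33.785 F1968
M5
G0 X120.487 Y100.806
M3 S228
G1 X210.574 Y100.806 F3030
G1 X210.574 Y85.681 F3030
G1 X120.487 Y85.681 F3030
G1 X120.487 Y100.806 F3030
M5
G0 X287.586 Y21.639
M3 S228
G1 X160.738 Y63.531 F3030
G1 X210.919 Y116.840 F3030
G1 X275.792 Y120.705 F3030
G1 X110.957 Y27.407 F3030
G1 X182.322 Y10.586 F3030
M5
G0 X0.000 Y0.000

viewBox `0 0 300.004 133.511` with mm width/height → 1 unit = 1 mm. Flip: y_m = 133.511 − y_svg.

**Shape 1** — `<path>` closed polygon, stroke `#000000` → cut (S768, F1292). Machine vertices: (20.982,37.601) → (203.891,62.434) → (292.418,18.064) → (20.982,37.601). Closed: final G1 returns to the first vertex.

**Shape 2** — `<path>` open polyline, stroke `#ff00ff` → score (S526, F1968). Machine vertices: (145.820,123.534) → (133.583,85.679) → (104.175,33.785). Open path.

**Shape 3** — `<polygon>` rectangle, stroke `#008000` → engrave (S228, F3030). Machine vertices: (120.487,100.806) → (210.574,100.806) → (210.574,85.681) → (120.487,85.681) → (120.487,100.806). Closed: final G1 returns to the first vertex.

**Shape 4** — `<polyline>` open polyline, stroke `#008000` → engrave (S228, F3030). Machine vertices: (287.586,21.639) → (160.738,63.531) → (210.919,116.840) → (275.792,120.705) → (110.957,27.407) → (182.322,10.586). Open path.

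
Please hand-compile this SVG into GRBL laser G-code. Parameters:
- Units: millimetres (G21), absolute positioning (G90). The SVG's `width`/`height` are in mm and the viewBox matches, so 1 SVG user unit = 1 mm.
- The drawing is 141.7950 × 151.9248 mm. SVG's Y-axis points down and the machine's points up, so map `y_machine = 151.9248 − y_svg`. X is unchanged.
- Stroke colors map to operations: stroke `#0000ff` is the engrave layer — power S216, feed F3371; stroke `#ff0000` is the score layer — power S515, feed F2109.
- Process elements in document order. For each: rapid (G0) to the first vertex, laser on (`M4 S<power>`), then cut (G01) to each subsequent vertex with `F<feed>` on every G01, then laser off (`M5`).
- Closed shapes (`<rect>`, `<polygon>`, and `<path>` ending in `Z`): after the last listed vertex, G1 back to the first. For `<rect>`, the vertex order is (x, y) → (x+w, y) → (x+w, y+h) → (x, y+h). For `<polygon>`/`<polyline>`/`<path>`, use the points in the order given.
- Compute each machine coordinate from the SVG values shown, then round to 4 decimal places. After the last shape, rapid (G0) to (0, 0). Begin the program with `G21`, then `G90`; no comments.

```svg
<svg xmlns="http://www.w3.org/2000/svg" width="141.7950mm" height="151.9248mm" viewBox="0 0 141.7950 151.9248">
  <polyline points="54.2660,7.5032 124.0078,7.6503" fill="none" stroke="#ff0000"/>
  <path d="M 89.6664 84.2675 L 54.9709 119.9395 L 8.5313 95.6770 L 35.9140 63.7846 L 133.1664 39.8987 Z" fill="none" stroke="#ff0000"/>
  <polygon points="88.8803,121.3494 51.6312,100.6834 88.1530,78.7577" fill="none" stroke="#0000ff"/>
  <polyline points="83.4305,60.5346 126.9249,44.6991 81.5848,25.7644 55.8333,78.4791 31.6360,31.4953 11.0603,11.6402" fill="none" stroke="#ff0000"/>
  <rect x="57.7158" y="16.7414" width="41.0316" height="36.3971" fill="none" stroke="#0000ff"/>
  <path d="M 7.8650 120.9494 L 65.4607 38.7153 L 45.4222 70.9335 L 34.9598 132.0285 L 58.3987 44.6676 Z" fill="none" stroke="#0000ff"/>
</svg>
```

viewBox `0 0 141.7950 151.9248` with mm width/height → 1 unit = 1 mm. Flip: y_m = 151.9248 − y_svg.

**Shape 1** — `<polyline>` line segment, stroke `#ff0000` → score (S515, F2109). Machine vertices: (54.2660,144.4216) → (124.0078,144.2745). Open path.

**Shape 2** — `<path>` closed polygon, stroke `#ff0000` → score (S515, F2109). Machine vertices: (89.6664,67.6573) → (54.9709,31.9853) → (8.5313,56.2478) → (35.9140,88.1402) → (133.1664,112.0261) → (89.6664,67.6573). Closed: final G1 returns to the first vertex.

**Shape 3** — `<polygon>` regular polygon, stroke `#0000ff` → engrave (S216, F3371). Machine vertices: (88.8803,30.5754) → (51.6312,51.2414) → (88.1530,73.1671) → (88.8803,30.5754). Closed: final G1 returns to the first vertex.

**Shape 4** — `<polyline>` open polyline, stroke `#ff0000` → score (S515, F2109). Machine vertices: (83.4305,91.3902) → (126.9249,107.2257) → (81.5848,126.1604) → (55.8333,73.4457) → (31.6360,120.4295) → (11.0603,140.2846). Open path.

**Shape 5** — `<rect>` rectangle, stroke `#0000ff` → engrave (S216, F3371). Machine vertices: (57.7158,135.1834) → (98.7474,135.1834) → (98.7474,98.7863) → (57.7158,98.7863) → (57.7158,135.1834). Closed: final G1 returns to the first vertex.

**Shape 6** — `<path>` closed polygon, stroke `#0000ff` → engrave (S216, F3371). Machine vertices: (7.8650,30.9754) → (65.4607,113.2095) → (45.4222,80.9913) → (34.9598,19.8963) → (58.3987,107.2572) → (7.8650,30.9754). Closed: final G1 returns to the first vertex.

G21
G90
G0 X54.2660 Y144.4216
M4 S515
G01 X124.0078 Y144.2745 F2109
M5
G0 X89.6664 Y67.6573
M4 S515
G01 X54.9709 Y31.9853 F2109
G01 X8.5313 Y56.2478 F2109
G01 X35.9140 Y88.1402 F2109
G01 X133.1664 Y112.0261 F2109
G01 X89.6664 Y67.6573 F2109
M5
G0 X88.8803 Y30.5754
M4 S216
G01 X51.6312 Y51.2414 F3371
G01 X88.1530 Y73.1671 F3371
G01 X88.8803 Y30.5754 F3371
M5
G0 X83.4305 Y91.3902
M4 S515
G01 X126.9249 Y107.2257 F2109
G01 X81.5848 Y126.1604 F2109
G01 X55.8333 Y73.4457 F2109
G01 X31.6360 Y120.4295 F2109
G01 X11.0603 Y140.2846 F2109
M5
G0 X57.7158 Y135.1834
M4 S216
G01 X98.7474 Y135.1834 F3371
G01 X98.7474 Y98.7863 F3371
G01 X57.7158 Y98.7863 F3371
G01 X57.7158 Y135.1834 F3371
M5
G0 X7.8650 Y30.9754
M4 S216
G01 X65.4607 Y113.2095 F3371
G01 X45.4222 Y80.9913 F3371
G01 X34.9598 Y19.8963 F3371
G01 X58.3987 Y107.2572 F3371
G01 X7.8650 Y30.9754 F3371
M5
G0 X0.0000 Y0.0000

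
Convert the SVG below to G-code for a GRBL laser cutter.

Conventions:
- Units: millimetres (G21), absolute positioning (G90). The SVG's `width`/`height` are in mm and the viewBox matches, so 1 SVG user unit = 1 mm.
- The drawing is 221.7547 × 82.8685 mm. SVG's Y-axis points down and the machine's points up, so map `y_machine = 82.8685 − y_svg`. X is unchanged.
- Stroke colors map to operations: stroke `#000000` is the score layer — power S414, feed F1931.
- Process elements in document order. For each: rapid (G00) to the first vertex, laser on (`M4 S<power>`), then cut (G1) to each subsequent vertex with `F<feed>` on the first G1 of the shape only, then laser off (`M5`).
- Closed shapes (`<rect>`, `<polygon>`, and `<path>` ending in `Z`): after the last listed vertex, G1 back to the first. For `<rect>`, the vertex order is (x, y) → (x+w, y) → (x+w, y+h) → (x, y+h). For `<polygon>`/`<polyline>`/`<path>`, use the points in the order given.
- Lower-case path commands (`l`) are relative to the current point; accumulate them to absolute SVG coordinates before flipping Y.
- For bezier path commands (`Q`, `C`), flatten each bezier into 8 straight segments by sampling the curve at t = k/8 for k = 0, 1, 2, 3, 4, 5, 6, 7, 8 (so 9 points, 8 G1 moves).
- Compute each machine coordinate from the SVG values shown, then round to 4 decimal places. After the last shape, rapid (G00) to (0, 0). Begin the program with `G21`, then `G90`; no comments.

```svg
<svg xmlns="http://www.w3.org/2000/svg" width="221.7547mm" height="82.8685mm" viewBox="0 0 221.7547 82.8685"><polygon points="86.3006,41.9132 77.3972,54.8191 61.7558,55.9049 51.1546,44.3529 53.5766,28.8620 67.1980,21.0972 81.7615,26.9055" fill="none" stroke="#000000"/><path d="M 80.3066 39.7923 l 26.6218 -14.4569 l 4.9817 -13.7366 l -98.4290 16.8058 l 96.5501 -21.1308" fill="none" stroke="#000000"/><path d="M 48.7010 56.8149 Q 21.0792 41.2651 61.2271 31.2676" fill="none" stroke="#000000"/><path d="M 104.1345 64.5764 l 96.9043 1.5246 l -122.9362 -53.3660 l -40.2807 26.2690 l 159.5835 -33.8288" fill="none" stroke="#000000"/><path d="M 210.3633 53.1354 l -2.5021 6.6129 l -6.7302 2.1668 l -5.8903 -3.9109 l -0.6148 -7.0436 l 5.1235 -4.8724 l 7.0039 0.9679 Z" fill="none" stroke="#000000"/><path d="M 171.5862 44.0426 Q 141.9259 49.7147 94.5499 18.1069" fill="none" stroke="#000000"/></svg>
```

G21
G90
G00 X86.3006 Y40.9553
M4 S414
G1 X77.3972 Y28.0494 F1931
G1 X61.7558 Y26.9636
G1 X51.1546 Y38.5156
G1 X53.5766 Y54.0065
G1 X67.1980 Y61.7713
G1 X81.7615 Y55.9630
G1 X86.3006 Y40.9553
M5
G00 X80.3066 Y43.0762
M4 S414
G1 X106.9284 Y57.5331 F1931
G1 X111.9101 Y71.2697
G1 X13.4811 Y54.4639
G1 X110.0312 Y75.5947
M5
G00 X48.7010 Y26.0536
M4 S414
G1 X42.8545 Y29.8543 F1931
G1 X39.1257 Y33.4815
G1 X37.5148 Y36.9352
G1 X38.0216 Y40.2153
G1 X40.6463 Y43.3220
G1 X45.3888 Y46.2551
G1 X52.2490 Y49.0148
G1 X61.2271 Y51.6009
M5
G00 X104.1345 Y18.2921
M4 S414
G1 X201.0388 Y16.7675 F1931
G1 X78.1026 Y70.1335
G1 X37.8219 Y43.8645
G1 X197.4054 Y77.6933
M5
G00 X210.3633 Y29.7331
M4 S414
G1 X207.8612 Y23.1202 F1931
G1 X201.1310 Y20.9534
G1 X195.2407 Y24.8643
G1 X194.6259 Y31.9079
G1 X199.7494 Y36.7803
G1 X206.7533 Y35.8124
G1 X210.3633 Y29.7331
M5
G00 X171.5862 Y38.8259
M4 S414
G1 X163.8943 Y37.9904 F1931
G1 X155.6488 Y38.3198
G1 X146.8497 Y39.8143
G1 X137.4970 Y42.4738
G1 X127.5906 Y46.2982
G1 X117.1307 Y51.2877
G1 X106.1171 Y57.4421
G1 X94.5499 Y64.7616
M5
G00 X0.0000 Y0.0000

Since the viewBox matches the mm dimensions, user units are millimetres directly. The only transform is the Y-flip y_m = 82.8685 − y_svg.

Shape 1 is a regular polygon drawn with `<polygon>`. Its stroke #000000 means score at S414, F1931. After flipping Y the toolpath is (86.3006,40.9553) → (77.3972,28.0494) → (61.7558,26.9636) → (51.1546,38.5156) → (53.5766,54.0065) → (67.1980,61.7713) → (81.7615,55.9630) → (86.3006,40.9553), returning to the start.

Shape 2 is a open polyline drawn with `<path>`. Its stroke #000000 means score at S414, F1931. After flipping Y the toolpath is (80.3066,43.0762) → (106.9284,57.5331) → (111.9101,71.2697) → (13.4811,54.4639) → (110.0312,75.5947).

Shape 3 is a quadratic bezier drawn with `<path>`. Its stroke #000000 means score at S414, F1931. After flipping Y the toolpath is (48.7010,26.0536) → (42.8545,29.8543) → (39.1257,33.4815) → (37.5148,36.9352) → (38.0216,40.2153) → (40.6463,43.3220) → (45.3888,46.2551) → (52.2490,49.0148) → (61.2271,51.6009).

Shape 4 is a open polyline drawn with `<path>`. Its stroke #000000 means score at S414, F1931. After flipping Y the toolpath is (104.1345,18.2921) → (201.0388,16.7675) → (78.1026,70.1335) → (37.8219,43.8645) → (197.4054,77.6933).

Shape 5 is a regular polygon drawn with `<path>`. Its stroke #000000 means score at S414, F1931. After flipping Y the toolpath is (210.3633,29.7331) → (207.8612,23.1202) → (201.1310,20.9534) → (195.2407,24.8643) → (194.6259,31.9079) → (199.7494,36.7803) → (206.7533,35.8124) → (210.3633,29.7331), returning to the start.

Shape 6 is a quadratic bezier drawn with `<path>`. Its stroke #000000 means score at S414, F1931. After flipping Y the toolpath is (171.5862,38.8259) → (163.8943,37.9904) → (155.6488,38.3198) → (146.8497,39.8143) → (137.4970,42.4738) → (127.5906,46.2982) → (117.1307,51.2877) → (106.1171,57.4421) → (94.5499,64.7616).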